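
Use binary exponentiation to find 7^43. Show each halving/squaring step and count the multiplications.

Computing 7^43 by squaring (build up from 7^1; each line after the first costs one multiplication):

7^1 = 7
7^2 = (7^1)^2 = 7^2 = 49
7^4 = (7^2)^2 = 49^2 = 2401
7^5 = 7 * 7^4 = 7 * 2401 = 16807
7^10 = (7^5)^2 = 16807^2 = 282475249
7^20 = (7^10)^2 = 282475249^2 = 79792266297612001
7^21 = 7 * 7^20 = 7 * 79792266297612001 = 558545864083284007
7^42 = (7^21)^2 = 558545864083284007^2 = 311973482284542371301330321821976049
7^43 = 7 * 7^42 = 7 * 311973482284542371301330321821976049 = 2183814375991796599109312252753832343

Result: 2183814375991796599109312252753832343
Multiplications needed: 8 (8 lines after 7^1)

7^43 = 2183814375991796599109312252753832343. Using exponentiation by squaring, this requires 8 multiplications. The key idea: if the exponent is even, square the half-power; if odd, multiply by the base once.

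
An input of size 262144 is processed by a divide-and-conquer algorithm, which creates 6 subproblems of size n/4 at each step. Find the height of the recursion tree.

For divide and conquer with division factor 4:

Problem sizes at each level:
Level 0: 262144
Level 1: 65536
Level 2: 16384
Level 3: 4096
Level 4: 1024
Level 5: 256
Level 6: 64
Level 7: 16
Level 8: 4
Level 9: 1

The root is level 0 and the size-1 base case is level 9 (the tree spans levels 0 through 9, i.e. 10 levels counting the root), so the depth is the number of divisions: log_4(262144) = 9

The recursion tree depth is log_4(262144) = 9. At each level, the problem size is divided by 4, so it takes 9 divisions to reduce to a base case of size 1. The algorithm makes 6 recursive calls at each level.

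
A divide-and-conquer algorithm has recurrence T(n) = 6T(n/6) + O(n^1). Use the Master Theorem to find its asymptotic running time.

Master Theorem for T(n) = 6T(n/6) + O(n^1):

a = 6, b = 6, c = 1
log_b(a) = log_6(6) = 1.0000

Case 2: c = 1 = log_6(6) = 1.0000
T(n) = O(n^1 log n) = O(n log n)

For T(n) = 6T(n/6) + O(n^1): log_6(6) = 1.0000. This is Case 2 of the Master Theorem (c = log_b(a), equal work at all levels), giving O(n log n).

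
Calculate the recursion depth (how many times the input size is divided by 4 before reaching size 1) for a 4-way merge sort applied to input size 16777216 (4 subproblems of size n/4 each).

For divide and conquer with division factor 4:

Problem sizes at each level:
Level 0: 16777216
Level 1: 4194304
Level 2: 1048576
Level 3: 262144
Level 4: 65536
Level 5: 16384
Level 6: 4096
Level 7: 1024
Level 8: 256
Level 9: 64
Level 10: 16
Level 11: 4
Level 12: 1

The root is level 0 and the size-1 base case is level 12 (the tree spans levels 0 through 12, i.e. 13 levels counting the root), so the depth is the number of divisions: log_4(16777216) = 12

The recursion tree depth is log_4(16777216) = 12. At each level, the problem size is divided by 4, so it takes 12 divisions to reduce to a base case of size 1. The algorithm makes 4 recursive calls at each level.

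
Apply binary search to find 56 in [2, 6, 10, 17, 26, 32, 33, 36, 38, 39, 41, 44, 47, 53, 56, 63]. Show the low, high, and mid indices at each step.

Binary search for 56 in [2, 6, 10, 17, 26, 32, 33, 36, 38, 39, 41, 44, 47, 53, 56, 63]:

lo=0, hi=15, mid=7, arr[mid]=36 -> 36 < 56, search right half
lo=8, hi=15, mid=11, arr[mid]=44 -> 44 < 56, search right half
lo=12, hi=15, mid=13, arr[mid]=53 -> 53 < 56, search right half
lo=14, hi=15, mid=14, arr[mid]=56 -> Found target at index 14!

Binary search finds 56 at index 14 after 4 comparisons. The search repeatedly halves the search space by comparing with the middle element.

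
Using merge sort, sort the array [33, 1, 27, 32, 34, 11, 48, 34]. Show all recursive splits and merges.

Merge sort trace:

Split: [33, 1, 27, 32, 34, 11, 48, 34] -> [33, 1, 27, 32] and [34, 11, 48, 34]
  Split: [33, 1, 27, 32] -> [33, 1] and [27, 32]
    Split: [33, 1] -> [33] and [1]
    Merge: [33] + [1] -> [1, 33]
    Split: [27, 32] -> [27] and [32]
    Merge: [27] + [32] -> [27, 32]
  Merge: [1, 33] + [27, 32] -> [1, 27, 32, 33]
  Split: [34, 11, 48, 34] -> [34, 11] and [48, 34]
    Split: [34, 11] -> [34] and [11]
    Merge: [34] + [11] -> [11, 34]
    Split: [48, 34] -> [48] and [34]
    Merge: [48] + [34] -> [34, 48]
  Merge: [11, 34] + [34, 48] -> [11, 34, 34, 48]
Merge: [1, 27, 32, 33] + [11, 34, 34, 48] -> [1, 11, 27, 32, 33, 34, 34, 48]

Final sorted array: [1, 11, 27, 32, 33, 34, 34, 48]

The merge sort proceeds by recursively splitting the array and merging sorted halves.
After all merges, the sorted array is [1, 11, 27, 32, 33, 34, 34, 48].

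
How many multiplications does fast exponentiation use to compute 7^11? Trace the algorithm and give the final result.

Computing 7^11 by squaring (build up from 7^1; each line after the first costs one multiplication):

7^1 = 7
7^2 = (7^1)^2 = 7^2 = 49
7^4 = (7^2)^2 = 49^2 = 2401
7^5 = 7 * 7^4 = 7 * 2401 = 16807
7^10 = (7^5)^2 = 16807^2 = 282475249
7^11 = 7 * 7^10 = 7 * 282475249 = 1977326743

Result: 1977326743
Multiplications needed: 5 (5 lines after 7^1)

7^11 = 1977326743. Using exponentiation by squaring, this requires 5 multiplications. The key idea: if the exponent is even, square the half-power; if odd, multiply by the base once.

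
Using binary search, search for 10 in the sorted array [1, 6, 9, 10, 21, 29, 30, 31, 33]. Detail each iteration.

Binary search for 10 in [1, 6, 9, 10, 21, 29, 30, 31, 33]:

lo=0, hi=8, mid=4, arr[mid]=21 -> 21 > 10, search left half
lo=0, hi=3, mid=1, arr[mid]=6 -> 6 < 10, search right half
lo=2, hi=3, mid=2, arr[mid]=9 -> 9 < 10, search right half
lo=3, hi=3, mid=3, arr[mid]=10 -> Found target at index 3!

Binary search finds 10 at index 3 after 4 comparisons. The search repeatedly halves the search space by comparing with the middle element.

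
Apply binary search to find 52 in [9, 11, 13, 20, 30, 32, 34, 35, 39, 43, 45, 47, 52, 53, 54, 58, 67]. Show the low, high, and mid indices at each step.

Binary search for 52 in [9, 11, 13, 20, 30, 32, 34, 35, 39, 43, 45, 47, 52, 53, 54, 58, 67]:

lo=0, hi=16, mid=8, arr[mid]=39 -> 39 < 52, search right half
lo=9, hi=16, mid=12, arr[mid]=52 -> Found target at index 12!

Binary search finds 52 at index 12 after 2 comparisons. The search repeatedly halves the search space by comparing with the middle element.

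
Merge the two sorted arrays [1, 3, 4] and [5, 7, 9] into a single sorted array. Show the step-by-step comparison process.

Merging process:

Compare 1 vs 5: take 1 from left. Merged: [1]
Compare 3 vs 5: take 3 from left. Merged: [1, 3]
Compare 4 vs 5: take 4 from left. Merged: [1, 3, 4]
Append remaining from right: [5, 7, 9]. Merged: [1, 3, 4, 5, 7, 9]

Final merged array: [1, 3, 4, 5, 7, 9]
Total comparisons: 3

The merged array is [1, 3, 4, 5, 7, 9], requiring 3 comparisons. The merge step runs in O(n) time where n is the total number of elements.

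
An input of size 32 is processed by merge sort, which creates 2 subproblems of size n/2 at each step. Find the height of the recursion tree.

For divide and conquer with division factor 2:

Problem sizes at each level:
Level 0: 32
Level 1: 16
Level 2: 8
Level 3: 4
Level 4: 2
Level 5: 1

The root is level 0 and the size-1 base case is level 5 (the tree spans levels 0 through 5, i.e. 6 levels counting the root), so the depth is the number of divisions: log_2(32) = 5

The recursion tree depth is log_2(32) = 5. At each level, the problem size is divided by 2, so it takes 5 divisions to reduce to a base case of size 1. The algorithm makes 2 recursive calls at each level.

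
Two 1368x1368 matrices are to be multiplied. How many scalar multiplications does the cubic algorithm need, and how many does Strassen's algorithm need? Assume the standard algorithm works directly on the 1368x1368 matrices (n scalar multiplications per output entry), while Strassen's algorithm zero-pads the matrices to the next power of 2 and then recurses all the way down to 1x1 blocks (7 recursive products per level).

Matrix multiplication for 1368x1368 matrices:

Strassen's algorithm requires power-of-2 dimensions. Pad 1368x1368 to 2048x2048 (next power of 2).

Standard algorithm: 1368^3 = 2560108032 multiplications
Strassen's algorithm: 7^(log2(2048)) = 7^11 = 1977326743 multiplications
Savings: 2560108032 - 1977326743 = 582781289 multiplications

Standard: 2560108032 multiplications (1368^3). Strassen: 1977326743 multiplications (7^11, after padding to 2048x2048). Strassen reduces 8 recursive multiplications to 7 at each level.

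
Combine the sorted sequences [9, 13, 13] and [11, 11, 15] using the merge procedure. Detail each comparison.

Merging process:

Compare 9 vs 11: take 9 from left. Merged: [9]
Compare 13 vs 11: take 11 from right. Merged: [9, 11]
Compare 13 vs 11: take 11 from right. Merged: [9, 11, 11]
Compare 13 vs 15: take 13 from left. Merged: [9, 11, 11, 13]
Compare 13 vs 15: take 13 from left. Merged: [9, 11, 11, 13, 13]
Append remaining from right: [15]. Merged: [9, 11, 11, 13, 13, 15]

Final merged array: [9, 11, 11, 13, 13, 15]
Total comparisons: 5

The merged array is [9, 11, 11, 13, 13, 15], requiring 5 comparisons. The merge step runs in O(n) time where n is the total number of elements.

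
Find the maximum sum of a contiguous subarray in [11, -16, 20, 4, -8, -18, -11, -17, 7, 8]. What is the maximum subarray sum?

Using Kadane's algorithm on [11, -16, 20, 4, -8, -18, -11, -17, 7, 8]:

Scanning through the array:
Position 1 (value -16): max_ending_here = -5, max_so_far = 11
Position 2 (value 20): max_ending_here = 20, max_so_far = 20
Position 3 (value 4): max_ending_here = 24, max_so_far = 24
Position 4 (value -8): max_ending_here = 16, max_so_far = 24
Position 5 (value -18): max_ending_here = -2, max_so_far = 24
Position 6 (value -11): max_ending_here = -11, max_so_far = 24
Position 7 (value -17): max_ending_here = -17, max_so_far = 24
Position 8 (value 7): max_ending_here = 7, max_so_far = 24
Position 9 (value 8): max_ending_here = 15, max_so_far = 24

Maximum subarray: [20, 4]
Maximum sum: 24

The maximum subarray is [20, 4] with sum 24. This subarray runs from index 2 to index 3.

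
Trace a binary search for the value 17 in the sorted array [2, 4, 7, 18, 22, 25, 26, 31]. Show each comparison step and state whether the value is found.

Binary search for 17 in [2, 4, 7, 18, 22, 25, 26, 31]:

lo=0, hi=7, mid=3, arr[mid]=18 -> 18 > 17, search left half
lo=0, hi=2, mid=1, arr[mid]=4 -> 4 < 17, search right half
lo=2, hi=2, mid=2, arr[mid]=7 -> 7 < 17, search right half
lo=3 > hi=2, target 17 not found

Binary search determines that 17 is not in the array after 3 comparisons. The search space was exhausted without finding the target.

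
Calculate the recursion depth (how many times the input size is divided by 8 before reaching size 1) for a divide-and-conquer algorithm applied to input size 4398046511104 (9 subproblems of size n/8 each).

For divide and conquer with division factor 8:

Problem sizes at each level:
Level 0: 4398046511104
Level 1: 549755813888
Level 2: 68719476736
Level 3: 8589934592
Level 4: 1073741824
Level 5: 134217728
Level 6: 16777216
Level 7: 2097152
Level 8: 262144
Level 9: 32768
Level 10: 4096
Level 11: 512
Level 12: 64
Level 13: 8
Level 14: 1

The root is level 0 and the size-1 base case is level 14 (the tree spans levels 0 through 14, i.e. 15 levels counting the root), so the depth is the number of divisions: log_8(4398046511104) = 14

The recursion tree depth is log_8(4398046511104) = 14. At each level, the problem size is divided by 8, so it takes 14 divisions to reduce to a base case of size 1. The algorithm makes 9 recursive calls at each level.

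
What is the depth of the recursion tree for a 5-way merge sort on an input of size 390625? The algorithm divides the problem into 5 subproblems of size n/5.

For divide and conquer with division factor 5:

Problem sizes at each level:
Level 0: 390625
Level 1: 78125
Level 2: 15625
Level 3: 3125
Level 4: 625
Level 5: 125
Level 6: 25
Level 7: 5
Level 8: 1

The root is level 0 and the size-1 base case is level 8 (the tree spans levels 0 through 8, i.e. 9 levels counting the root), so the depth is the number of divisions: log_5(390625) = 8

The recursion tree depth is log_5(390625) = 8. At each level, the problem size is divided by 5, so it takes 8 divisions to reduce to a base case of size 1. The algorithm makes 5 recursive calls at each level.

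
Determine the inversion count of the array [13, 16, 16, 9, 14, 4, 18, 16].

Finding inversions in [13, 16, 16, 9, 14, 4, 18, 16]:

(0, 3): arr[0]=13 > arr[3]=9
(0, 5): arr[0]=13 > arr[5]=4
(1, 3): arr[1]=16 > arr[3]=9
(1, 4): arr[1]=16 > arr[4]=14
(1, 5): arr[1]=16 > arr[5]=4
(2, 3): arr[2]=16 > arr[3]=9
(2, 4): arr[2]=16 > arr[4]=14
(2, 5): arr[2]=16 > arr[5]=4
(3, 5): arr[3]=9 > arr[5]=4
(4, 5): arr[4]=14 > arr[5]=4
(6, 7): arr[6]=18 > arr[7]=16

Total inversions: 11

The array has 11 inversion(s): (0,3), (0,5), (1,3), (1,4), (1,5), (2,3), (2,4), (2,5), (3,5), (4,5), (6,7). Each pair (i,j) satisfies i < j and arr[i] > arr[j].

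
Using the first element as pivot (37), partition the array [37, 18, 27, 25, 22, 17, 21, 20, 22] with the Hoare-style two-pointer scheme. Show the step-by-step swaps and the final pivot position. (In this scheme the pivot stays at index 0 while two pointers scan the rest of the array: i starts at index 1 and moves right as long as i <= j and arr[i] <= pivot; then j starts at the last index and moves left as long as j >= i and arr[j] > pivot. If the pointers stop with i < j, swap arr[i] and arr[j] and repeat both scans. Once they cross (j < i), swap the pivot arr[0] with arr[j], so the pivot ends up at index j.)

Hoare-style two-pointer partition with pivot = 37:

Initial array: [37, 18, 27, 25, 22, 17, 21, 20, 22]

Pointers start at i = 1, j = 8.
i ends at 9, j ends at 8: the pointers have crossed (j < i), so scanning stops.

Swap pivot arr[0] with arr[8] to place pivot at position 8: [22, 18, 27, 25, 22, 17, 21, 20, 37]
Pivot position: 8

After partitioning with pivot 37, the array becomes [22, 18, 27, 25, 22, 17, 21, 20, 37]. The pivot is placed at index 8. All elements to the left of the pivot are <= 37, and all elements to the right are > 37.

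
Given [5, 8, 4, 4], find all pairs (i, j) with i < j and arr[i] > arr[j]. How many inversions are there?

Finding inversions in [5, 8, 4, 4]:

(0, 2): arr[0]=5 > arr[2]=4
(0, 3): arr[0]=5 > arr[3]=4
(1, 2): arr[1]=8 > arr[2]=4
(1, 3): arr[1]=8 > arr[3]=4

Total inversions: 4

The array has 4 inversion(s): (0,2), (0,3), (1,2), (1,3). Each pair (i,j) satisfies i < j and arr[i] > arr[j].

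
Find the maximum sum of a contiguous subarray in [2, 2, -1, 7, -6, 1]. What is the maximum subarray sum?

Using Kadane's algorithm on [2, 2, -1, 7, -6, 1]:

Scanning through the array:
Position 1 (value 2): max_ending_here = 4, max_so_far = 4
Position 2 (value -1): max_ending_here = 3, max_so_far = 4
Position 3 (value 7): max_ending_here = 10, max_so_far = 10
Position 4 (value -6): max_ending_here = 4, max_so_far = 10
Position 5 (value 1): max_ending_here = 5, max_so_far = 10

Maximum subarray: [2, 2, -1, 7]
Maximum sum: 10

The maximum subarray is [2, 2, -1, 7] with sum 10. This subarray runs from index 0 to index 3.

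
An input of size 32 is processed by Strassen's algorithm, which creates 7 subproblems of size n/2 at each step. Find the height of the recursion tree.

For divide and conquer with division factor 2:

Problem sizes at each level:
Level 0: 32
Level 1: 16
Level 2: 8
Level 3: 4
Level 4: 2
Level 5: 1

The root is level 0 and the size-1 base case is level 5 (the tree spans levels 0 through 5, i.e. 6 levels counting the root), so the depth is the number of divisions: log_2(32) = 5

The recursion tree depth is log_2(32) = 5. At each level, the problem size is divided by 2, so it takes 5 divisions to reduce to a base case of size 1. The algorithm makes 7 recursive calls at each level.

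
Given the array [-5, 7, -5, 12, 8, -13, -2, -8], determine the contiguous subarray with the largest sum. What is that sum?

Using Kadane's algorithm on [-5, 7, -5, 12, 8, -13, -2, -8]:

Scanning through the array:
Position 1 (value 7): max_ending_here = 7, max_so_far = 7
Position 2 (value -5): max_ending_here = 2, max_so_far = 7
Position 3 (value 12): max_ending_here = 14, max_so_far = 14
Position 4 (value 8): max_ending_here = 22, max_so_far = 22
Position 5 (value -13): max_ending_here = 9, max_so_far = 22
Position 6 (value -2): max_ending_here = 7, max_so_far = 22
Position 7 (value -8): max_ending_here = -1, max_so_far = 22

Maximum subarray: [7, -5, 12, 8]
Maximum sum: 22

The maximum subarray is [7, -5, 12, 8] with sum 22. This subarray runs from index 1 to index 4.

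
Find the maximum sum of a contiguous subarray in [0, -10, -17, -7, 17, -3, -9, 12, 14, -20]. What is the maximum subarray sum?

Using Kadane's algorithm on [0, -10, -17, -7, 17, -3, -9, 12, 14, -20]:

Scanning through the array:
Position 1 (value -10): max_ending_here = -10, max_so_far = 0
Position 2 (value -17): max_ending_here = -17, max_so_far = 0
Position 3 (value -7): max_ending_here = -7, max_so_far = 0
Position 4 (value 17): max_ending_here = 17, max_so_far = 17
Position 5 (value -3): max_ending_here = 14, max_so_far = 17
Position 6 (value -9): max_ending_here = 5, max_so_far = 17
Position 7 (value 12): max_ending_here = 17, max_so_far = 17
Position 8 (value 14): max_ending_here = 31, max_so_far = 31
Position 9 (value -20): max_ending_here = 11, max_so_far = 31

Maximum subarray: [17, -3, -9, 12, 14]
Maximum sum: 31

The maximum subarray is [17, -3, -9, 12, 14] with sum 31. This subarray runs from index 4 to index 8.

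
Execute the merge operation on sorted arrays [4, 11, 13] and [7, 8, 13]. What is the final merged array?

Merging process:

Compare 4 vs 7: take 4 from left. Merged: [4]
Compare 11 vs 7: take 7 from right. Merged: [4, 7]
Compare 11 vs 8: take 8 from right. Merged: [4, 7, 8]
Compare 11 vs 13: take 11 from left. Merged: [4, 7, 8, 11]
Compare 13 vs 13: take 13 from left. Merged: [4, 7, 8, 11, 13]
Append remaining from right: [13]. Merged: [4, 7, 8, 11, 13, 13]

Final merged array: [4, 7, 8, 11, 13, 13]
Total comparisons: 5

The merged array is [4, 7, 8, 11, 13, 13], requiring 5 comparisons. The merge step runs in O(n) time where n is the total number of elements.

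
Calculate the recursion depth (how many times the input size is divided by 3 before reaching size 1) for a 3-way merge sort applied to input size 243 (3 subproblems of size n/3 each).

For divide and conquer with division factor 3:

Problem sizes at each level:
Level 0: 243
Level 1: 81
Level 2: 27
Level 3: 9
Level 4: 3
Level 5: 1

The root is level 0 and the size-1 base case is level 5 (the tree spans levels 0 through 5, i.e. 6 levels counting the root), so the depth is the number of divisions: log_3(243) = 5

The recursion tree depth is log_3(243) = 5. At each level, the problem size is divided by 3, so it takes 5 divisions to reduce to a base case of size 1. The algorithm makes 3 recursive calls at each level.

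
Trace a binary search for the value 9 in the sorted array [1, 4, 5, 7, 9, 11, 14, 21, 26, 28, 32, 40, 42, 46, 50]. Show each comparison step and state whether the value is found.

Binary search for 9 in [1, 4, 5, 7, 9, 11, 14, 21, 26, 28, 32, 40, 42, 46, 50]:

lo=0, hi=14, mid=7, arr[mid]=21 -> 21 > 9, search left half
lo=0, hi=6, mid=3, arr[mid]=7 -> 7 < 9, search right half
lo=4, hi=6, mid=5, arr[mid]=11 -> 11 > 9, search left half
lo=4, hi=4, mid=4, arr[mid]=9 -> Found target at index 4!

Binary search finds 9 at index 4 after 4 comparisons. The search repeatedly halves the search space by comparing with the middle element.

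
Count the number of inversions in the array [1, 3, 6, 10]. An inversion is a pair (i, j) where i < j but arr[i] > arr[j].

Finding inversions in [1, 3, 6, 10]:


Total inversions: 0

The array has 0 inversions. It is already sorted.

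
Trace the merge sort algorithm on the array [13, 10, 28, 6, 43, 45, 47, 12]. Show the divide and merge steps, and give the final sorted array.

Merge sort trace:

Split: [13, 10, 28, 6, 43, 45, 47, 12] -> [13, 10, 28, 6] and [43, 45, 47, 12]
  Split: [13, 10, 28, 6] -> [13, 10] and [28, 6]
    Split: [13, 10] -> [13] and [10]
    Merge: [13] + [10] -> [10, 13]
    Split: [28, 6] -> [28] and [6]
    Merge: [28] + [6] -> [6, 28]
  Merge: [10, 13] + [6, 28] -> [6, 10, 13, 28]
  Split: [43, 45, 47, 12] -> [43, 45] and [47, 12]
    Split: [43, 45] -> [43] and [45]
    Merge: [43] + [45] -> [43, 45]
    Split: [47, 12] -> [47] and [12]
    Merge: [47] + [12] -> [12, 47]
  Merge: [43, 45] + [12, 47] -> [12, 43, 45, 47]
Merge: [6, 10, 13, 28] + [12, 43, 45, 47] -> [6, 10, 12, 13, 28, 43, 45, 47]

Final sorted array: [6, 10, 12, 13, 28, 43, 45, 47]

The merge sort proceeds by recursively splitting the array and merging sorted halves.
After all merges, the sorted array is [6, 10, 12, 13, 28, 43, 45, 47].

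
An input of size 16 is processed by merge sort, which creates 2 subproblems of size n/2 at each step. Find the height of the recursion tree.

For divide and conquer with division factor 2:

Problem sizes at each level:
Level 0: 16
Level 1: 8
Level 2: 4
Level 3: 2
Level 4: 1

The root is level 0 and the size-1 base case is level 4 (the tree spans levels 0 through 4, i.e. 5 levels counting the root), so the depth is the number of divisions: log_2(16) = 4

The recursion tree depth is log_2(16) = 4. At each level, the problem size is divided by 2, so it takes 4 divisions to reduce to a base case of size 1. The algorithm makes 2 recursive calls at each level.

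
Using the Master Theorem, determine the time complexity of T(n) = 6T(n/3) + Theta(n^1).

Master Theorem for T(n) = 6T(n/3) + O(n^1):

a = 6, b = 3, c = 1
log_b(a) = log_3(6) = 1.6309

Case 1: c = 1 < log_3(6) = 1.6309
T(n) = O(n^(log_3 6))

For T(n) = 6T(n/3) + O(n^1): log_3(6) = 1.6309. This is Case 1 of the Master Theorem (c < log_b(a), work dominated by leaves), giving O(n^(log_3 6)).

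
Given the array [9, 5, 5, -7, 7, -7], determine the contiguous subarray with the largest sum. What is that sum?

Using Kadane's algorithm on [9, 5, 5, -7, 7, -7]:

Scanning through the array:
Position 1 (value 5): max_ending_here = 14, max_so_far = 14
Position 2 (value 5): max_ending_here = 19, max_so_far = 19
Position 3 (value -7): max_ending_here = 12, max_so_far = 19
Position 4 (value 7): max_ending_here = 19, max_so_far = 19
Position 5 (value -7): max_ending_here = 12, max_so_far = 19

Maximum subarray: [9, 5, 5]
Maximum sum: 19

The maximum subarray is [9, 5, 5] with sum 19. This subarray runs from index 0 to index 2.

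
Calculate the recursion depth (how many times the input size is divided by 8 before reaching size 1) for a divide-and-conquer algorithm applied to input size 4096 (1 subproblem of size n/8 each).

For divide and conquer with division factor 8:

Problem sizes at each level:
Level 0: 4096
Level 1: 512
Level 2: 64
Level 3: 8
Level 4: 1

The root is level 0 and the size-1 base case is level 4 (the tree spans levels 0 through 4, i.e. 5 levels counting the root), so the depth is the number of divisions: log_8(4096) = 4

The recursion tree depth is log_8(4096) = 4. At each level, the problem size is divided by 8, so it takes 4 divisions to reduce to a base case of size 1. The algorithm makes 1 recursive call at each level.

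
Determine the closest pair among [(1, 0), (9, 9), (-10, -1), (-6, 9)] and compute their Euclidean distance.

Computing all pairwise distances among 4 points:

d((1, 0), (9, 9)) = 12.0416
d((1, 0), (-10, -1)) = 11.0454
d((1, 0), (-6, 9)) = 11.4018
d((9, 9), (-10, -1)) = 21.4709
d((9, 9), (-6, 9)) = 15.0
d((-10, -1), (-6, 9)) = 10.7703 <-- minimum

Closest pair: (-10, -1) and (-6, 9) with distance 10.7703

The closest pair is (-10, -1) and (-6, 9) with Euclidean distance 10.7703. For 4 points, brute-force pairwise comparison is shown above. For large n, the divide-and-conquer algorithm (sort by x, recurse on halves, check the dividing strip) achieves O(n log n).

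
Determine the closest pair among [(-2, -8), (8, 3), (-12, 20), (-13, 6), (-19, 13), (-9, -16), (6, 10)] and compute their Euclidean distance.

Computing all pairwise distances among 7 points:

d((-2, -8), (8, 3)) = 14.8661
d((-2, -8), (-12, 20)) = 29.7321
d((-2, -8), (-13, 6)) = 17.8045
d((-2, -8), (-19, 13)) = 27.0185
d((-2, -8), (-9, -16)) = 10.6301
d((-2, -8), (6, 10)) = 19.6977
d((8, 3), (-12, 20)) = 26.2488
d((8, 3), (-13, 6)) = 21.2132
d((8, 3), (-19, 13)) = 28.7924
d((8, 3), (-9, -16)) = 25.4951
d((8, 3), (6, 10)) = 7.2801 <-- minimum
d((-12, 20), (-13, 6)) = 14.0357
d((-12, 20), (-19, 13)) = 9.8995
d((-12, 20), (-9, -16)) = 36.1248
d((-12, 20), (6, 10)) = 20.5913
d((-13, 6), (-19, 13)) = 9.2195
d((-13, 6), (-9, -16)) = 22.3607
d((-13, 6), (6, 10)) = 19.4165
d((-19, 13), (-9, -16)) = 30.6757
d((-19, 13), (6, 10)) = 25.1794
d((-9, -16), (6, 10)) = 30.0167

Closest pair: (8, 3) and (6, 10) with distance 7.2801

The closest pair is (8, 3) and (6, 10) with Euclidean distance 7.2801. For 7 points, brute-force pairwise comparison is shown above. For large n, the divide-and-conquer algorithm (sort by x, recurse on halves, check the dividing strip) achieves O(n log n).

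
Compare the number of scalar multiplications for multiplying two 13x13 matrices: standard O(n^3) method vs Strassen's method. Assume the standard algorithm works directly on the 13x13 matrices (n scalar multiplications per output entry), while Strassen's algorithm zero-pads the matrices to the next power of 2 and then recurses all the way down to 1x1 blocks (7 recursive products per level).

Matrix multiplication for 13x13 matrices:

Strassen's algorithm requires power-of-2 dimensions. Pad 13x13 to 16x16 (next power of 2).

Standard algorithm: 13^3 = 2197 multiplications
Strassen's algorithm: 7^(log2(16)) = 7^4 = 2401 multiplications
Difference: 2197 - 2401 = -204 (Strassen uses MORE here due to padding overhead — for small or just-over-power-of-2 n, padding can outweigh the per-level savings)

Standard: 2197 multiplications (13^3). Strassen: 2401 multiplications (7^4, after padding to 16x16). Strassen reduces 8 recursive multiplications to 7 at each level.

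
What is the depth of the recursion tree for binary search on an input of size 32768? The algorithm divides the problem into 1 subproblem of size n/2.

For divide and conquer with division factor 2:

Problem sizes at each level:
Level 0: 32768
Level 1: 16384
Level 2: 8192
Level 3: 4096
Level 4: 2048
Level 5: 1024
Level 6: 512
Level 7: 256
Level 8: 128
Level 9: 64
Level 10: 32
Level 11: 16
Level 12: 8
Level 13: 4
Level 14: 2
Level 15: 1

The root is level 0 and the size-1 base case is level 15 (the tree spans levels 0 through 15, i.e. 16 levels counting the root), so the depth is the number of divisions: log_2(32768) = 15

The recursion tree depth is log_2(32768) = 15. At each level, the problem size is divided by 2, so it takes 15 divisions to reduce to a base case of size 1. The algorithm makes 1 recursive call at each level.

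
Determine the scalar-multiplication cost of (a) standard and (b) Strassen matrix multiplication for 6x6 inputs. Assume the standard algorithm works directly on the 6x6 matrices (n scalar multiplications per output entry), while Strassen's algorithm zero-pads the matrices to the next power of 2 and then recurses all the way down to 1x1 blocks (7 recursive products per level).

Matrix multiplication for 6x6 matrices:

Strassen's algorithm requires power-of-2 dimensions. Pad 6x6 to 8x8 (next power of 2).

Standard algorithm: 6^3 = 216 multiplications
Strassen's algorithm: 7^(log2(8)) = 7^3 = 343 multiplications
Difference: 216 - 343 = -127 (Strassen uses MORE here due to padding overhead — for small or just-over-power-of-2 n, padding can outweigh the per-level savings)

Standard: 216 multiplications (6^3). Strassen: 343 multiplications (7^3, after padding to 8x8). Strassen reduces 8 recursive multiplications to 7 at each level.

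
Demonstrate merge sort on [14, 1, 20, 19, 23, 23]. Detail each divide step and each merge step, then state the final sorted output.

Merge sort trace:

Split: [14, 1, 20, 19, 23, 23] -> [14, 1, 20] and [19, 23, 23]
  Split: [14, 1, 20] -> [14] and [1, 20]
    Split: [1, 20] -> [1] and [20]
    Merge: [1] + [20] -> [1, 20]
  Merge: [14] + [1, 20] -> [1, 14, 20]
  Split: [19, 23, 23] -> [19] and [23, 23]
    Split: [23, 23] -> [23] and [23]
    Merge: [23] + [23] -> [23, 23]
  Merge: [19] + [23, 23] -> [19, 23, 23]
Merge: [1, 14, 20] + [19, 23, 23] -> [1, 14, 19, 20, 23, 23]

Final sorted array: [1, 14, 19, 20, 23, 23]

The merge sort proceeds by recursively splitting the array and merging sorted halves.
After all merges, the sorted array is [1, 14, 19, 20, 23, 23].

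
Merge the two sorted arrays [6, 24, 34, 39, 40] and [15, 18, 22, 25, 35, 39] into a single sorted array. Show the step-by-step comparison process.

Merging process:

Compare 6 vs 15: take 6 from left. Merged: [6]
Compare 24 vs 15: take 15 from right. Merged: [6, 15]
Compare 24 vs 18: take 18 from right. Merged: [6, 15, 18]
Compare 24 vs 22: take 22 from right. Merged: [6, 15, 18, 22]
Compare 24 vs 25: take 24 from left. Merged: [6, 15, 18, 22, 24]
Compare 34 vs 25: take 25 from right. Merged: [6, 15, 18, 22, 24, 25]
Compare 34 vs 35: take 34 from left. Merged: [6, 15, 18, 22, 24, 25, 34]
Compare 39 vs 35: take 35 from right. Merged: [6, 15, 18, 22, 24, 25, 34, 35]
Compare 39 vs 39: take 39 from left. Merged: [6, 15, 18, 22, 24, 25, 34, 35, 39]
Compare 40 vs 39: take 39 from right. Merged: [6, 15, 18, 22, 24, 25, 34, 35, 39, 39]
Append remaining from left: [40]. Merged: [6, 15, 18, 22, 24, 25, 34, 35, 39, 39, 40]

Final merged array: [6, 15, 18, 22, 24, 25, 34, 35, 39, 39, 40]
Total comparisons: 10

The merged array is [6, 15, 18, 22, 24, 25, 34, 35, 39, 39, 40], requiring 10 comparisons. The merge step runs in O(n) time where n is the total number of elements.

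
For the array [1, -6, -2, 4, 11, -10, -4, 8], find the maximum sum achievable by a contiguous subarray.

Using Kadane's algorithm on [1, -6, -2, 4, 11, -10, -4, 8]:

Scanning through the array:
Position 1 (value -6): max_ending_here = -5, max_so_far = 1
Position 2 (value -2): max_ending_here = -2, max_so_far = 1
Position 3 (value 4): max_ending_here = 4, max_so_far = 4
Position 4 (value 11): max_ending_here = 15, max_so_far = 15
Position 5 (value -10): max_ending_here = 5, max_so_far = 15
Position 6 (value -4): max_ending_here = 1, max_so_far = 15
Position 7 (value 8): max_ending_here = 9, max_so_far = 15

Maximum subarray: [4, 11]
Maximum sum: 15

The maximum subarray is [4, 11] with sum 15. This subarray runs from index 3 to index 4.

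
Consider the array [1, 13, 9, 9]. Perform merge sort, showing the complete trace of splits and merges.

Merge sort trace:

Split: [1, 13, 9, 9] -> [1, 13] and [9, 9]
  Split: [1, 13] -> [1] and [13]
  Merge: [1] + [13] -> [1, 13]
  Split: [9, 9] -> [9] and [9]
  Merge: [9] + [9] -> [9, 9]
Merge: [1, 13] + [9, 9] -> [1, 9, 9, 13]

Final sorted array: [1, 9, 9, 13]

The merge sort proceeds by recursively splitting the array and merging sorted halves.
After all merges, the sorted array is [1, 9, 9, 13].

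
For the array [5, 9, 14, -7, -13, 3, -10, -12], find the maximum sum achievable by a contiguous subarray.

Using Kadane's algorithm on [5, 9, 14, -7, -13, 3, -10, -12]:

Scanning through the array:
Position 1 (value 9): max_ending_here = 14, max_so_far = 14
Position 2 (value 14): max_ending_here = 28, max_so_far = 28
Position 3 (value -7): max_ending_here = 21, max_so_far = 28
Position 4 (value -13): max_ending_here = 8, max_so_far = 28
Position 5 (value 3): max_ending_here = 11, max_so_far = 28
Position 6 (value -10): max_ending_here = 1, max_so_far = 28
Position 7 (value -12): max_ending_here = -11, max_so_far = 28

Maximum subarray: [5, 9, 14]
Maximum sum: 28

The maximum subarray is [5, 9, 14] with sum 28. This subarray runs from index 0 to index 2.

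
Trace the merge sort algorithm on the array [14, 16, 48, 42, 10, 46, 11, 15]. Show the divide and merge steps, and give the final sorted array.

Merge sort trace:

Split: [14, 16, 48, 42, 10, 46, 11, 15] -> [14, 16, 48, 42] and [10, 46, 11, 15]
  Split: [14, 16, 48, 42] -> [14, 16] and [48, 42]
    Split: [14, 16] -> [14] and [16]
    Merge: [14] + [16] -> [14, 16]
    Split: [48, 42] -> [48] and [42]
    Merge: [48] + [42] -> [42, 48]
  Merge: [14, 16] + [42, 48] -> [14, 16, 42, 48]
  Split: [10, 46, 11, 15] -> [10, 46] and [11, 15]
    Split: [10, 46] -> [10] and [46]
    Merge: [10] + [46] -> [10, 46]
    Split: [11, 15] -> [11] and [15]
    Merge: [11] + [15] -> [11, 15]
  Merge: [10, 46] + [11, 15] -> [10, 11, 15, 46]
Merge: [14, 16, 42, 48] + [10, 11, 15, 46] -> [10, 11, 14, 15, 16, 42, 46, 48]

Final sorted array: [10, 11, 14, 15, 16, 42, 46, 48]

The merge sort proceeds by recursively splitting the array and merging sorted halves.
After all merges, the sorted array is [10, 11, 14, 15, 16, 42, 46, 48].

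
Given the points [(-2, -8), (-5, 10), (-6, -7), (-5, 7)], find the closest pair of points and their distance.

Computing all pairwise distances among 4 points:

d((-2, -8), (-5, 10)) = 18.2483
d((-2, -8), (-6, -7)) = 4.1231
d((-2, -8), (-5, 7)) = 15.2971
d((-5, 10), (-6, -7)) = 17.0294
d((-5, 10), (-5, 7)) = 3.0 <-- minimum
d((-6, -7), (-5, 7)) = 14.0357

Closest pair: (-5, 10) and (-5, 7) with distance 3.0

The closest pair is (-5, 10) and (-5, 7) with Euclidean distance 3.0. For 4 points, brute-force pairwise comparison is shown above. For large n, the divide-and-conquer algorithm (sort by x, recurse on halves, check the dividing strip) achieves O(n log n).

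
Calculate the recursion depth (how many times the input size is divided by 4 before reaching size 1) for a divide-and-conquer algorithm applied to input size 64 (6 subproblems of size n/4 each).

For divide and conquer with division factor 4:

Problem sizes at each level:
Level 0: 64
Level 1: 16
Level 2: 4
Level 3: 1

The root is level 0 and the size-1 base case is level 3 (the tree spans levels 0 through 3, i.e. 4 levels counting the root), so the depth is the number of divisions: log_4(64) = 3

The recursion tree depth is log_4(64) = 3. At each level, the problem size is divided by 4, so it takes 3 divisions to reduce to a base case of size 1. The algorithm makes 6 recursive calls at each level.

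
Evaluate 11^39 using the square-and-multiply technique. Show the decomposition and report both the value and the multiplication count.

Computing 11^39 by squaring (build up from 11^1; each line after the first costs one multiplication):

11^1 = 11
11^2 = (11^1)^2 = 11^2 = 121
11^4 = (11^2)^2 = 121^2 = 14641
11^8 = (11^4)^2 = 14641^2 = 214358881
11^9 = 11 * 11^8 = 11 * 214358881 = 2357947691
11^18 = (11^9)^2 = 2357947691^2 = 5559917313492231481
11^19 = 11 * 11^18 = 11 * 5559917313492231481 = 61159090448414546291
11^38 = (11^19)^2 = 61159090448414546291^2 = 3740434344477351388916475705363381856681
11^39 = 11 * 11^38 = 11 * 3740434344477351388916475705363381856681 = 41144777789250865278081232758997200423491

Result: 41144777789250865278081232758997200423491
Multiplications needed: 8 (8 lines after 11^1)

11^39 = 41144777789250865278081232758997200423491. Using exponentiation by squaring, this requires 8 multiplications. The key idea: if the exponent is even, square the half-power; if odd, multiply by the base once.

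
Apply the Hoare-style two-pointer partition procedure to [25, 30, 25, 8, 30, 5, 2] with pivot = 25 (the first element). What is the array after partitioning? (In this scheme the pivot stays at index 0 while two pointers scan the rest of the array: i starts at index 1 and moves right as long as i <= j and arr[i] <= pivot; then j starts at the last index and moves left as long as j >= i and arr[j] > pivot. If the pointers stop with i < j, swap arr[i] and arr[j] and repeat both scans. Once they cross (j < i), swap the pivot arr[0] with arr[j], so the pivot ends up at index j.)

Hoare-style two-pointer partition with pivot = 25:

Initial array: [25, 30, 25, 8, 30, 5, 2]

Pointers start at i = 1, j = 6.
i stops at index 1 (arr[1]=30 > 25), j stops at index 6 (arr[6]=2 <= 25): swap arr[1] and arr[6], array becomes [25, 2, 25, 8, 30, 5, 30]
i stops at index 4 (arr[4]=30 > 25), j stops at index 5 (arr[5]=5 <= 25): swap arr[4] and arr[5], array becomes [25, 2, 25, 8, 5, 30, 30]
i ends at 5, j ends at 4: the pointers have crossed (j < i), so scanning stops.

Swap pivot arr[0] with arr[4] to place pivot at position 4: [5, 2, 25, 8, 25, 30, 30]
Pivot position: 4

After partitioning with pivot 25, the array becomes [5, 2, 25, 8, 25, 30, 30]. The pivot is placed at index 4. All elements to the left of the pivot are <= 25, and all elements to the right are > 25.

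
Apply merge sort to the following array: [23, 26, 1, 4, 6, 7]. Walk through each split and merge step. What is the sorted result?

Merge sort trace:

Split: [23, 26, 1, 4, 6, 7] -> [23, 26, 1] and [4, 6, 7]
  Split: [23, 26, 1] -> [23] and [26, 1]
    Split: [26, 1] -> [26] and [1]
    Merge: [26] + [1] -> [1, 26]
  Merge: [23] + [1, 26] -> [1, 23, 26]
  Split: [4, 6, 7] -> [4] and [6, 7]
    Split: [6, 7] -> [6] and [7]
    Merge: [6] + [7] -> [6, 7]
  Merge: [4] + [6, 7] -> [4, 6, 7]
Merge: [1, 23, 26] + [4, 6, 7] -> [1, 4, 6, 7, 23, 26]

Final sorted array: [1, 4, 6, 7, 23, 26]

The merge sort proceeds by recursively splitting the array and merging sorted halves.
After all merges, the sorted array is [1, 4, 6, 7, 23, 26].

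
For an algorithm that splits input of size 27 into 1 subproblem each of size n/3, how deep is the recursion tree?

For divide and conquer with division factor 3:

Problem sizes at each level:
Level 0: 27
Level 1: 9
Level 2: 3
Level 3: 1

The root is level 0 and the size-1 base case is level 3 (the tree spans levels 0 through 3, i.e. 4 levels counting the root), so the depth is the number of divisions: log_3(27) = 3

The recursion tree depth is log_3(27) = 3. At each level, the problem size is divided by 3, so it takes 3 divisions to reduce to a base case of size 1. The algorithm makes 1 recursive call at each level.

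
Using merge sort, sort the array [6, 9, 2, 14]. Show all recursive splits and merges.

Merge sort trace:

Split: [6, 9, 2, 14] -> [6, 9] and [2, 14]
  Split: [6, 9] -> [6] and [9]
  Merge: [6] + [9] -> [6, 9]
  Split: [2, 14] -> [2] and [14]
  Merge: [2] + [14] -> [2, 14]
Merge: [6, 9] + [2, 14] -> [2, 6, 9, 14]

Final sorted array: [2, 6, 9, 14]

The merge sort proceeds by recursively splitting the array and merging sorted halves.
After all merges, the sorted array is [2, 6, 9, 14].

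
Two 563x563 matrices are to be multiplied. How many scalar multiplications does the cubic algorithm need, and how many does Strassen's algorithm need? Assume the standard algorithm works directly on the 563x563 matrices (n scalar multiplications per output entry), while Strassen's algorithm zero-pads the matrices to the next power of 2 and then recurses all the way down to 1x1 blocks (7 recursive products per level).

Matrix multiplication for 563x563 matrices:

Strassen's algorithm requires power-of-2 dimensions. Pad 563x563 to 1024x1024 (next power of 2).

Standard algorithm: 563^3 = 178453547 multiplications
Strassen's algorithm: 7^(log2(1024)) = 7^10 = 282475249 multiplications
Difference: 178453547 - 282475249 = -104021702 (Strassen uses MORE here due to padding overhead — for small or just-over-power-of-2 n, padding can outweigh the per-level savings)

Standard: 178453547 multiplications (563^3). Strassen: 282475249 multiplications (7^10, after padding to 1024x1024). Strassen reduces 8 recursive multiplications to 7 at each level.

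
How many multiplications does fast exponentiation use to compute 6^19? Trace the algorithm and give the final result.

Computing 6^19 by squaring (build up from 6^1; each line after the first costs one multiplication):

6^1 = 6
6^2 = (6^1)^2 = 6^2 = 36
6^4 = (6^2)^2 = 36^2 = 1296
6^8 = (6^4)^2 = 1296^2 = 1679616
6^9 = 6 * 6^8 = 6 * 1679616 = 10077696
6^18 = (6^9)^2 = 10077696^2 = 101559956668416
6^19 = 6 * 6^18 = 6 * 101559956668416 = 609359740010496

Result: 609359740010496
Multiplications needed: 6 (6 lines after 6^1)

6^19 = 609359740010496. Using exponentiation by squaring, this requires 6 multiplications. The key idea: if the exponent is even, square the half-power; if odd, multiply by the base once.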